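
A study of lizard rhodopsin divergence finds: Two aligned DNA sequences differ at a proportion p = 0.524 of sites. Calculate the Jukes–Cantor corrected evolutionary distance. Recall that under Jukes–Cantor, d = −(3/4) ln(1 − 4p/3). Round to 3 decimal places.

d = −(3/4) ln(1 − 4p/3) = −0.75 ln(1 − 0.698667) = −0.75 ln(0.301333)
  = −0.75 × (-1.199539) = 0.899654 substitutions/site.

0.900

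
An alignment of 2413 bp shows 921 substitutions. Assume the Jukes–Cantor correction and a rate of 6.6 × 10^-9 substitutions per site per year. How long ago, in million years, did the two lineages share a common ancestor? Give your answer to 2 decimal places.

40.41

p = 921/2413 ≈ 0.381683.
d = −(3/4) ln(1 − 4p/3) = −0.75 ln(1 − 0.508911) = −0.75 ln(0.491089)
  = −0.75 × (-0.711130) = 0.533348 substitutions/site.
Under a molecular clock d = 2μt, so t = d/(2μ) = 0.533348 / (2 × 6.6 × 10^-9) = 40.41 million years.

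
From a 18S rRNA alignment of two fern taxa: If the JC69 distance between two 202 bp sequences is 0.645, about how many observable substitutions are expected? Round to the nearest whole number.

87

Invert JC69: p = (3/4)(1 − e^(−4d/3)) = 0.75 × (1 − e^(-0.86)) = 0.75 × (1 − 0.423162) = 0.432629.
Expected differing sites = pL ≈ 0.432629 × 202 = 87.391058 ≈ 87.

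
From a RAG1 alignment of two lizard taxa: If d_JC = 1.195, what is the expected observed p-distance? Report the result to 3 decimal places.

0.598

p = (3/4)(1 − e^(−4d/3)) = 0.75 × (1 − e^(-1.593333)) = 0.75 × (1 − 0.203247) = 0.597565.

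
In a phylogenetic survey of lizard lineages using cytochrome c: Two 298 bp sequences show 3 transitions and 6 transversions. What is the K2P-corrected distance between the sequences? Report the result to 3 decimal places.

P = 3/298 ≈ 0.010067 and Q = 6/298 ≈ 0.020134.
Under the Kimura two-parameter model, d = −½ ln(1 − 2P − Q) − ¼ ln(1 − 2Q).
1 − 2P − Q = 0.959732, giving −½ ln(0.959732) = 0.020551.
1 − 2Q = 0.959732, giving −¼ ln(0.959732) = 0.010275.
d = 0.020551 + 0.010275 = 0.030826.

0.031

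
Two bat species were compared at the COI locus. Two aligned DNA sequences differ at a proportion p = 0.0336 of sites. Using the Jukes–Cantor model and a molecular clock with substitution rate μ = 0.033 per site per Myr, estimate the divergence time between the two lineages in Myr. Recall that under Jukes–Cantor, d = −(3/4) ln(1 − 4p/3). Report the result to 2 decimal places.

0.52

d = −(3/4) ln(1 − 4p/3) = −0.75 ln(1 − 0.0448) = −0.75 ln(0.9552)
  = −0.75 × (-0.045835) = 0.034376 substitutions/site.
Under a molecular clock d = 2μt, so t = d/(2μ) = 0.034376 / (2 × 0.033) = 0.52 Myr.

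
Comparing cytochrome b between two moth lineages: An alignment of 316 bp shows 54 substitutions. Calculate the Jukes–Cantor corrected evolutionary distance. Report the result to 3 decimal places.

p = 54/316 ≈ 0.170886.
d = −(3/4) ln(1 − 4p/3) = −0.75 ln(1 − 0.227848) = −0.75 ln(0.772152)
  = −0.75 × (-0.258574) = 0.193931 substitutions/site.

0.194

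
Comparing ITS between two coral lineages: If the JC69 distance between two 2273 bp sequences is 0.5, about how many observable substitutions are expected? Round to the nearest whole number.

830

Invert JC69: p = (3/4)(1 − e^(−4d/3)) = 0.75 × (1 − e^(-0.666667)) = 0.75 × (1 − 0.513417) = 0.364937.
Expected differing sites = pL ≈ 0.364937 × 2273 = 829.501801 ≈ 830.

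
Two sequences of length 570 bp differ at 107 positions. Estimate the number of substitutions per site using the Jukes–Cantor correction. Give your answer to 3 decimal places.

0.216

p = 107/570 ≈ 0.187719.
d = −(3/4) ln(1 − 4p/3) = −0.75 ln(1 − 0.250292) = −0.75 ln(0.749708)
  = −0.75 × (-0.288071) = 0.216053 substitutions/site.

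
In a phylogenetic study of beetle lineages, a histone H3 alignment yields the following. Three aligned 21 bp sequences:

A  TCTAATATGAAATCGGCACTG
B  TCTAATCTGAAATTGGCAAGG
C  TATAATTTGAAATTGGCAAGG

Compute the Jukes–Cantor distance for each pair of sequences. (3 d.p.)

A–B: 4/21 sites differ → p ≈ 0.190476, d = −0.75 ln(1 − 0.253968) = 0.219740 ≈ 0.220.
A–C: 5/21 sites differ → p ≈ 0.238095, d = −0.75 ln(1 − 0.31746) = 0.286451 ≈ 0.286.
B–C: 2/21 sites differ → p ≈ 0.095238, d = −0.75 ln(1 − 0.126984) = 0.101851 ≈ 0.102.

d(A,B) = 0.220, d(A,C) = 0.286, d(B,C) = 0.102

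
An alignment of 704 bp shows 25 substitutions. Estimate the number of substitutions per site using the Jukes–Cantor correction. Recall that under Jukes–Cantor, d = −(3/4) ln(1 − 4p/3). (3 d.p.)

p = 25/704 ≈ 0.035511.
d = −(3/4) ln(1 − 4p/3) = −0.75 ln(1 − 0.047348) = −0.75 ln(0.952652)
  = −0.75 × (-0.048506) = 0.036380 substitutions/site.

0.036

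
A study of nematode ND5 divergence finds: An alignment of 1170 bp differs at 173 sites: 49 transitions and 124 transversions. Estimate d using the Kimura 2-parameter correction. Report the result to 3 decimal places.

0.165

P = 49/1170 ≈ 0.04188 and Q = 124/1170 ≈ 0.105983.
Under the Kimura two-parameter model, d = −½ ln(1 − 2P − Q) − ¼ ln(1 − 2Q).
1 − 2P − Q = 0.810257, giving −½ ln(0.810257) = 0.105202.
1 − 2Q = 0.788034, giving −¼ ln(0.788034) = 0.059554.
d = 0.105202 + 0.059554 = 0.164756.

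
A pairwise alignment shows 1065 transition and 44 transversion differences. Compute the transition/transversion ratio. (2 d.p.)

24.20

R = 1065/44 = 24.204545… ≈ 24.20 (to 2 d.p.).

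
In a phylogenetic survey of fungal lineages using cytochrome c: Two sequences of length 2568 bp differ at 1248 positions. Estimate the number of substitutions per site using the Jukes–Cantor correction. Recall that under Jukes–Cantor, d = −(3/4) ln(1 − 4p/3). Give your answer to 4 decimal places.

0.7830

p = 1248/2568 ≈ 0.485981.
d = −(3/4) ln(1 − 4p/3) = −0.75 ln(1 − 0.647975) = −0.75 ln(0.352025)
  = −0.75 × (-1.044053) = 0.783040 substitutions/site.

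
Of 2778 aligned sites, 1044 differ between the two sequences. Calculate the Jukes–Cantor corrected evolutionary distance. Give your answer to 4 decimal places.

p = 1044/2778 ≈ 0.37581.
d = −(3/4) ln(1 − 4p/3) = −0.75 ln(1 − 0.50108) = −0.75 ln(0.49892)
  = −0.75 × (-0.695310) = 0.521483 substitutions/site.

0.5215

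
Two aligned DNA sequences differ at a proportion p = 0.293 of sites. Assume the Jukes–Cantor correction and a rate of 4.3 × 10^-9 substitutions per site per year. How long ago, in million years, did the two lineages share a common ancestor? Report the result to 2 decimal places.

43.20

d = −(3/4) ln(1 − 4p/3) = −0.75 ln(1 − 0.390667) = −0.75 ln(0.609333)
  = −0.75 × (-0.495390) = 0.371543 substitutions/site.
Under a molecular clock d = 2μt, so t = d/(2μ) = 0.371543 / (2 × 4.3 × 10^-9) = 43.20 million years.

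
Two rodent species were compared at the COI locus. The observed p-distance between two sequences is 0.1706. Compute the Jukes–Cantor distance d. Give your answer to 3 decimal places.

d = −(3/4) ln(1 − 4p/3) = −0.75 ln(1 − 0.227467) = −0.75 ln(0.772533)
  = −0.75 × (-0.258081) = 0.193561 substitutions/site.

0.194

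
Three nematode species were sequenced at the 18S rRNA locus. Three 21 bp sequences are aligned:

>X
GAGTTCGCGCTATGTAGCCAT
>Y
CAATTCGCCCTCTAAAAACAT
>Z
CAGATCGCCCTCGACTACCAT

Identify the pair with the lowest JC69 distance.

X–Y: 8/21 differ, p = 0.381, d = 0.532.
X–Z: 9/21 differ, p = 0.429, d = 0.635.
Y–Z: 6/21 differ, p = 0.286, d = 0.360.
The smallest distance is between Y and Z.

Y and Z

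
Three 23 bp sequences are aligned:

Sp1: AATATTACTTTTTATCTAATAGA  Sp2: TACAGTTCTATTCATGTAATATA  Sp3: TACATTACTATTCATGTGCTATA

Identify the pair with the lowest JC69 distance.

Sp1–Sp2: 8/23 differ, p = 0.348, d = 0.467.
Sp1–Sp3: 8/23 differ, p = 0.348, d = 0.467.
Sp2–Sp3: 4/23 differ, p = 0.174, d = 0.198.
The smallest distance is between Sp2 and Sp3.

Sp2 and Sp3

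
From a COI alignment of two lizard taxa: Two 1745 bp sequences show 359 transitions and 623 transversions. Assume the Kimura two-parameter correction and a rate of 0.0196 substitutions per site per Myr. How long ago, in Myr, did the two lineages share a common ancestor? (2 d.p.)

26.65

P = 359/1745 ≈ 0.205731 and Q = 623/1745 ≈ 0.35702.
Under the Kimura two-parameter model, d = −½ ln(1 − 2P − Q) − ¼ ln(1 − 2Q).
1 − 2P − Q = 0.231518, giving −½ ln(0.231518) = 0.731549.
1 − 2Q = 0.28596, giving −¼ ln(0.28596) = 0.312976.
d = 0.731549 + 0.312976 = 1.044525.
Under a molecular clock d = 2μt, so t = d/(2μ) = 1.044525 / (2 × 0.0196) = 26.65 Myr.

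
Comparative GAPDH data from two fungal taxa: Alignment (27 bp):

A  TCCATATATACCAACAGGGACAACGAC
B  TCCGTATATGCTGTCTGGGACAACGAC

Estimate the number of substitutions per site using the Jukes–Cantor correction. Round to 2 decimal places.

The sequences differ at 6 of 27 sites (4, 10, 12, 13, 14, 16), so p = 6/27 ≈ 0.222222.
d = −(3/4) ln(1 − 4p/3) = −0.75 ln(1 − 0.296296) = −0.75 ln(0.703704)
  = −0.75 × (-0.351397) = 0.263548 substitutions/site.

0.26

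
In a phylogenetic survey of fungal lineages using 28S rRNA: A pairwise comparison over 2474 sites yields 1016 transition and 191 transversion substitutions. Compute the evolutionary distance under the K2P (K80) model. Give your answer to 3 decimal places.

P = 1016/2474 ≈ 0.410671 and Q = 191/2474 ≈ 0.077203.
Under the Kimura two-parameter model, d = −½ ln(1 − 2P − Q) − ¼ ln(1 − 2Q).
1 − 2P − Q = 0.101455, giving −½ ln(0.101455) = 1.144070.
1 − 2Q = 0.845594, giving −¼ ln(0.845594) = 0.041929.
d = 1.144070 + 0.041929 = 1.185999.

1.186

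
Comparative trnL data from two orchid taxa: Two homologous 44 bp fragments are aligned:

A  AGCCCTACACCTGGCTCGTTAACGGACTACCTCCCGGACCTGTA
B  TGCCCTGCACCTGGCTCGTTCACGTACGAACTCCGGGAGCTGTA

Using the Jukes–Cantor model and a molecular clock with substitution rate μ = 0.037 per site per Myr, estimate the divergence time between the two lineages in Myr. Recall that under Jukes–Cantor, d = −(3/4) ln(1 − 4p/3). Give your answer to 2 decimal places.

The sequences differ at 8 of 44 sites (1, 7, 21, 25, 28, 30, 35, 39), so p = 8/44 ≈ 0.181818.
d = −(3/4) ln(1 − 4p/3) = −0.75 ln(1 − 0.242424) = −0.75 ln(0.757576)
  = −0.75 × (-0.277631) = 0.208223 substitutions/site.
Under a molecular clock d = 2μt, so t = d/(2μ) = 0.208223 / (2 × 0.037) = 2.81 Myr.

2.81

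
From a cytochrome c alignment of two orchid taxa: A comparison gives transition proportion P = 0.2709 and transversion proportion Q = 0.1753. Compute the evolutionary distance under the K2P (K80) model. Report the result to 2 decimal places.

0.74

Under the Kimura two-parameter model, d = −½ ln(1 − 2P − Q) − ¼ ln(1 − 2Q).
1 − 2P − Q = 0.2829, giving −½ ln(0.2829) = 0.631331.
1 − 2Q = 0.6494, giving −¼ ln(0.6494) = 0.107927.
d = 0.631331 + 0.107927 = 0.739258.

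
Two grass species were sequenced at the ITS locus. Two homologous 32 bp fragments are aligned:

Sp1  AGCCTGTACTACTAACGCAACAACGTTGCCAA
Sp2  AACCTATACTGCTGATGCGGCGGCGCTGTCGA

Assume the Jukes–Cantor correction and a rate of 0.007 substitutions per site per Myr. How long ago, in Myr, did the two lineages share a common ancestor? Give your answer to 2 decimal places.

37.13

The sequences differ at 12 of 32 sites, so p = 12/32 = 0.375.
d = −(3/4) ln(1 − 4p/3) = −0.75 ln(1 − 0.5) = −0.75 ln(0.5)
  = −0.75 × (-0.693147) = 0.519860 substitutions/site.
Under a molecular clock d = 2μt, so t = d/(2μ) = 0.519860 / (2 × 0.007) = 37.13 Myr.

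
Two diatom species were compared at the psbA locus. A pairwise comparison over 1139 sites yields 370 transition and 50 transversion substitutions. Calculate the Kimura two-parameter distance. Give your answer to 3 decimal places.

P = 370/1139 ≈ 0.324846 and Q = 50/1139 ≈ 0.043898.
Under the Kimura two-parameter model, d = −½ ln(1 − 2P − Q) − ¼ ln(1 − 2Q).
1 − 2P − Q = 0.30641, giving −½ ln(0.30641) = 0.591416.
1 − 2Q = 0.912204, giving −¼ ln(0.912204) = 0.022973.
d = 0.591416 + 0.022973 = 0.614389.

0.614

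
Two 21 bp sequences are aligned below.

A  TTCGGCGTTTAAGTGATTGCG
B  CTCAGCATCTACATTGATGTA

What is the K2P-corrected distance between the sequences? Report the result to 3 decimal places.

1.260

Of 21 sites, 8 differences are transitions and 3 are transversions, so P = 8/21 ≈ 0.380952 and Q = 3/21 ≈ 0.142857.
Under the Kimura two-parameter model, d = −½ ln(1 − 2P − Q) − ¼ ln(1 − 2Q).
1 − 2P − Q = 0.095239, giving −½ ln(0.095239) = 1.175683.
1 − 2Q = 0.714286, giving −¼ ln(0.714286) = 0.084118.
d = 1.175683 + 0.084118 = 1.259801.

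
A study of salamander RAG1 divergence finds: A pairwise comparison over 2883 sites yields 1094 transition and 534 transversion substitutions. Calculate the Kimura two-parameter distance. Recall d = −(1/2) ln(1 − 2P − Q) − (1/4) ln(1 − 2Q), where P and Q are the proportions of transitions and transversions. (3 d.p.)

1.558

P = 1094/2883 ≈ 0.379466 and Q = 534/2883 ≈ 0.185224.
Under the Kimura two-parameter model, d = −½ ln(1 − 2P − Q) − ¼ ln(1 − 2Q).
1 − 2P − Q = 0.055844, giving −½ ln(0.055844) = 1.442597.
1 − 2Q = 0.629552, giving −¼ ln(0.629552) = 0.115687.
d = 1.442597 + 0.115687 = 1.558284.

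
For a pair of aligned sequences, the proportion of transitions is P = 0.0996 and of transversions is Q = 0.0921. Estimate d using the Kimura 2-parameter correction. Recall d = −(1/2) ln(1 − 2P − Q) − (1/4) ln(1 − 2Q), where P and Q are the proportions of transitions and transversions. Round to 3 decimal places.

0.223

Under the Kimura two-parameter model, d = −½ ln(1 − 2P − Q) − ¼ ln(1 − 2Q).
1 − 2P − Q = 0.7087, giving −½ ln(0.7087) = 0.172161.
1 − 2Q = 0.8158, giving −¼ ln(0.8158) = 0.050897.
d = 0.172161 + 0.050897 = 0.223058.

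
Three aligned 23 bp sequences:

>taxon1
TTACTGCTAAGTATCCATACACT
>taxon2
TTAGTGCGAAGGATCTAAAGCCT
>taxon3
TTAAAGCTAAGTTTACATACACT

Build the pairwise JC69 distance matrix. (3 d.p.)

d(taxon1,taxon2) = 0.390, d(taxon1,taxon3) = 0.198, d(taxon2,taxon3) = 0.650

taxon1–taxon2: 7/23 sites differ → p ≈ 0.304348, d = −0.75 ln(1 − 0.405797) = 0.390401 ≈ 0.390.
taxon1–taxon3: 4/23 sites differ → p ≈ 0.173913, d = −0.75 ln(1 − 0.231884) = 0.197861 ≈ 0.198.
taxon2–taxon3: 10/23 sites differ → p ≈ 0.434783, d = −0.75 ln(1 − 0.579711) = 0.650110 ≈ 0.650.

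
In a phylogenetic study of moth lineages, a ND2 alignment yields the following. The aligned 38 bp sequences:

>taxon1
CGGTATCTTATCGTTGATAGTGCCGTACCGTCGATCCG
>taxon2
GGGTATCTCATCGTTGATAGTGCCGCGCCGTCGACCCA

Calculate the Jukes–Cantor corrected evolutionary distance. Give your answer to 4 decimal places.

0.1773

The sequences differ at 6 of 38 sites (1, 9, 26, 27, 35, 38), so p = 6/38 ≈ 0.157895.
d = −(3/4) ln(1 − 4p/3) = −0.75 ln(1 − 0.210527) = −0.75 ln(0.789473)
  = −0.75 × (-0.236390) = 0.177293 substitutions/site.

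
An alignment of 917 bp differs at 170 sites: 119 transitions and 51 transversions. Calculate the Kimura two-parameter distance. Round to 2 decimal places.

0.22

P = 119/917 ≈ 0.129771 and Q = 51/917 ≈ 0.055616.
Under the Kimura two-parameter model, d = −½ ln(1 − 2P − Q) − ¼ ln(1 − 2Q).
1 − 2P − Q = 0.684842, giving −½ ln(0.684842) = 0.189284.
1 − 2Q = 0.888768, giving −¼ ln(0.888768) = 0.029480.
d = 0.189284 + 0.029480 = 0.218764.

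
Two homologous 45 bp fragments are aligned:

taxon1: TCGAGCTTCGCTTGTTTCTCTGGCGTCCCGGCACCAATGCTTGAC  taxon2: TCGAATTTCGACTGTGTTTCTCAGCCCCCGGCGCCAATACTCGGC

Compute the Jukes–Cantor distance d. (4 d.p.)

0.4408

The sequences differ at 15 of 45 sites, so p = 15/45 ≈ 0.333333.
d = −(3/4) ln(1 − 4p/3) = −0.75 ln(1 − 0.444444) = −0.75 ln(0.555556)
  = −0.75 × (-0.587786) = 0.440840 substitutions/site.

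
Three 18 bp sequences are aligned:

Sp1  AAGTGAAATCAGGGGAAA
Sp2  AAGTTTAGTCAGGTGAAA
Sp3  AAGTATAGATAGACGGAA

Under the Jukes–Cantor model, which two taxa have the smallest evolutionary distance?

Sp1 and Sp2

Sp1–Sp2: 4/18 differ, p = 0.222, d = 0.264.
Sp1–Sp3: 8/18 differ, p = 0.444, d = 0.673.
Sp2–Sp3: 6/18 differ, p = 0.333, d = 0.441.
The smallest distance is between Sp1 and Sp2.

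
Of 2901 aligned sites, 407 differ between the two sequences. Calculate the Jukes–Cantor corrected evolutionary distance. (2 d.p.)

0.16

p = 407/2901 ≈ 0.140296.
d = −(3/4) ln(1 − 4p/3) = −0.75 ln(1 − 0.187061) = −0.75 ln(0.812939)
  = −0.75 × (-0.207099) = 0.155324 substitutions/site.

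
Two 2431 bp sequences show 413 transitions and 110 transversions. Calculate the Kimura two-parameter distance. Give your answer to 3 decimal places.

0.267

P = 413/2431 ≈ 0.169889 and Q = 110/2431 ≈ 0.045249.
Under the Kimura two-parameter model, d = −½ ln(1 − 2P − Q) − ¼ ln(1 − 2Q).
1 − 2P − Q = 0.614973, giving −½ ln(0.614973) = 0.243088.
1 − 2Q = 0.909502, giving −¼ ln(0.909502) = 0.023715.
d = 0.243088 + 0.023715 = 0.266803.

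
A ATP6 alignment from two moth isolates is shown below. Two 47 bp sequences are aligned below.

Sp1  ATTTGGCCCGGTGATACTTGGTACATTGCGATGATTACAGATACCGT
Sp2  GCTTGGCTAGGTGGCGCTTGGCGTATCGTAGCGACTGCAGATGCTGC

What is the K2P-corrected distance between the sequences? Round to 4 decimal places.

Of 47 sites, 19 differences are transitions and 1 are transversions, so P = 19/47 ≈ 0.404255 and Q = 1/47 ≈ 0.021277.
Under the Kimura two-parameter model, d = −½ ln(1 − 2P − Q) − ¼ ln(1 − 2Q).
1 − 2P − Q = 0.170213, giving −½ ln(0.170213) = 0.885352.
1 − 2Q = 0.957446, giving −¼ ln(0.957446) = 0.010871.
d = 0.885352 + 0.010871 = 0.896223.

0.8962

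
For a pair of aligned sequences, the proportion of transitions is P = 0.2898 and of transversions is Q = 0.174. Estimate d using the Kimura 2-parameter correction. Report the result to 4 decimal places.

0.8073

Under the Kimura two-parameter model, d = −½ ln(1 − 2P − Q) − ¼ ln(1 − 2Q).
1 − 2P − Q = 0.2464, giving −½ ln(0.2464) = 0.700400.
1 − 2Q = 0.652, giving −¼ ln(0.652) = 0.106928.
d = 0.700400 + 0.106928 = 0.807328.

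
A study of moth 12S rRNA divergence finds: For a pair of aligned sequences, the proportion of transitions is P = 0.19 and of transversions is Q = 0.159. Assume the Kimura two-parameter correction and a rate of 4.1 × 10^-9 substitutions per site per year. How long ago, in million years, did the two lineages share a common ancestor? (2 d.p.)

Under the Kimura two-parameter model, d = −½ ln(1 − 2P − Q) − ¼ ln(1 − 2Q).
1 − 2P − Q = 0.461, giving −½ ln(0.461) = 0.387179.
1 − 2Q = 0.682, giving −¼ ln(0.682) = 0.095681.
d = 0.387179 + 0.095681 = 0.482860.
Under a molecular clock d = 2μt, so t = d/(2μ) = 0.482860 / (2 × 4.1 × 10^-9) = 58.89 million years.

58.89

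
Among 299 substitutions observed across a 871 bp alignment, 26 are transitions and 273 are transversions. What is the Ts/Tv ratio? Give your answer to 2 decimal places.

R = 26/273 = 0.095238… ≈ 0.10 (to 2 d.p.).

0.10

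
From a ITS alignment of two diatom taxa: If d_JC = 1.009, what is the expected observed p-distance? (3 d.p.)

p = (3/4)(1 − e^(−4d/3)) = 0.75 × (1 − e^(-1.345333)) = 0.75 × (1 − 0.260453) = 0.554660.

0.555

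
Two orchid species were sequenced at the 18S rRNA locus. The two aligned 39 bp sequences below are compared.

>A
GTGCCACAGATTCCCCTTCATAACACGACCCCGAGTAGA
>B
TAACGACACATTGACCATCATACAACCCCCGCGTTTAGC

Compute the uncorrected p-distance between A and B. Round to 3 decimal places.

0.410

The sequences differ at 16 of 39 positions.
p = 16/39 = 0.410256… ≈ 0.410 (to 3 d.p.).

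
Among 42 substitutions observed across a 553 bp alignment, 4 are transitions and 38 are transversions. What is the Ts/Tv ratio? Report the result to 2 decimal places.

0.11

R = 4/38 = 0.105263… ≈ 0.11 (to 2 d.p.).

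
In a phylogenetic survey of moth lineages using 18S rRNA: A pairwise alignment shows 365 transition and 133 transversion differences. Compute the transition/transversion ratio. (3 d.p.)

2.744

R = 365/133 = 2.744360… ≈ 2.744 (to 3 d.p.).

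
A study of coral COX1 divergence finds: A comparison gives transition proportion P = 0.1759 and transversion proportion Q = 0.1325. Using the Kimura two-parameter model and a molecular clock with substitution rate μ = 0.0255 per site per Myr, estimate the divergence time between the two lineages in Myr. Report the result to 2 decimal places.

8.00

Under the Kimura two-parameter model, d = −½ ln(1 − 2P − Q) − ¼ ln(1 − 2Q).
1 − 2P − Q = 0.5157, giving −½ ln(0.5157) = 0.331115.
1 − 2Q = 0.735, giving −¼ ln(0.735) = 0.076971.
d = 0.331115 + 0.076971 = 0.408086.
Under a molecular clock d = 2μt, so t = d/(2μ) = 0.408086 / (2 × 0.0255) = 8.00 Myr.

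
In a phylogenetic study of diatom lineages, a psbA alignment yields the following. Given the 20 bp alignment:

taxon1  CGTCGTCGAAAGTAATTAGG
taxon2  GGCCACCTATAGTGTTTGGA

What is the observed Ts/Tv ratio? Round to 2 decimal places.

1.50

Transitions are A↔G and C↔T; transversions are all other mismatches.
Transitions: 6. Transversions: 4.
R = 6/4 = 1.50.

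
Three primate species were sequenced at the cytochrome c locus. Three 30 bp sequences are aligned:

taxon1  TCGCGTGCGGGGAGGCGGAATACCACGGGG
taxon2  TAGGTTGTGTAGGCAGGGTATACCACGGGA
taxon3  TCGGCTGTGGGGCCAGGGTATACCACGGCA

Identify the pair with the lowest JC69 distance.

taxon2 and taxon3

taxon1–taxon2: 12/30 differ, p = 0.400, d = 0.572.
taxon1–taxon3: 10/30 differ, p = 0.333, d = 0.441.
taxon2–taxon3: 6/30 differ, p = 0.200, d = 0.233.
The smallest distance is between taxon2 and taxon3.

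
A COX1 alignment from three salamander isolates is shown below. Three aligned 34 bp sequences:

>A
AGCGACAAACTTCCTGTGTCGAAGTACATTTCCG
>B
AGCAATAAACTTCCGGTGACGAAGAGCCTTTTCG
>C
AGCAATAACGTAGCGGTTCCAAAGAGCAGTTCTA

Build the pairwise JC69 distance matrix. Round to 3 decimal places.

A–B: 8/34 sites differ → p ≈ 0.235294, d = −0.75 ln(1 − 0.313725) = 0.282358 ≈ 0.282.
A–C: 15/34 sites differ → p ≈ 0.441176, d = −0.75 ln(1 − 0.588235) = 0.665477 ≈ 0.665.
B–C: 12/34 sites differ → p ≈ 0.352941, d = −0.75 ln(1 − 0.470588) = 0.476991 ≈ 0.477.

d(A,B) = 0.282, d(A,C) = 0.665, d(B,C) = 0.477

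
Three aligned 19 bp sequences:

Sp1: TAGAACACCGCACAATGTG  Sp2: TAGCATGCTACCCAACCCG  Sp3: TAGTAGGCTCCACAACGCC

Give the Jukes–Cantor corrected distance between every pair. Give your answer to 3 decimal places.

d(Sp1,Sp2) = 0.749, d(Sp1,Sp3) = 0.618, d(Sp2,Sp3) = 0.410

Sp1–Sp2: 9/19 sites differ → p ≈ 0.473684, d = −0.75 ln(1 − 0.631579) = 0.748897 ≈ 0.749.
Sp1–Sp3: 8/19 sites differ → p ≈ 0.421053, d = −0.75 ln(1 − 0.561404) = 0.618132 ≈ 0.618.
Sp2–Sp3: 6/19 sites differ → p ≈ 0.315789, d = −0.75 ln(1 − 0.421052) = 0.409907 ≈ 0.410.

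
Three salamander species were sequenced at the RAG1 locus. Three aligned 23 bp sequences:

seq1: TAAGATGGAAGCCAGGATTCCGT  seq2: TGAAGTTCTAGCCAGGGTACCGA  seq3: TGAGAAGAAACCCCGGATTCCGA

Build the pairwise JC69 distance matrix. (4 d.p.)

seq1–seq2: 9/23 sites differ → p ≈ 0.391304, d = −0.75 ln(1 − 0.521739) = 0.553199 ≈ 0.5532.
seq1–seq3: 6/23 sites differ → p ≈ 0.26087, d = −0.75 ln(1 − 0.347827) = 0.320584 ≈ 0.3206.
seq2–seq3: 10/23 sites differ → p ≈ 0.434783, d = −0.75 ln(1 − 0.579711) = 0.650110 ≈ 0.6501.

d(seq1,seq2) = 0.5532, d(seq1,seq3) = 0.3206, d(seq2,seq3) = 0.6501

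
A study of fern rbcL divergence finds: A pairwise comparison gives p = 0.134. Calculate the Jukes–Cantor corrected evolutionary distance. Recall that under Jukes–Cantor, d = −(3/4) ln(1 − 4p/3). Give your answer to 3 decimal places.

d = −(3/4) ln(1 − 4p/3) = −0.75 ln(1 − 0.178667) = −0.75 ln(0.821333)
  = −0.75 × (-0.196827) = 0.147620 substitutions/site.

0.148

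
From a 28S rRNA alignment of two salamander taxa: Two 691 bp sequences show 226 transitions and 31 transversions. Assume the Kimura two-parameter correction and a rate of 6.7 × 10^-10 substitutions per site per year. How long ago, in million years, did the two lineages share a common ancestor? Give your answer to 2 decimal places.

465.52

P = 226/691 ≈ 0.327062 and Q = 31/691 ≈ 0.044863.
Under the Kimura two-parameter model, d = −½ ln(1 − 2P − Q) − ¼ ln(1 − 2Q).
1 − 2P − Q = 0.301013, giving −½ ln(0.301013) = 0.600301.
1 − 2Q = 0.910274, giving −¼ ln(0.910274) = 0.023502.
d = 0.600301 + 0.023502 = 0.623803.
Under a molecular clock d = 2μt, so t = d/(2μ) = 0.623803 / (2 × 6.7 × 10^-10) = 465.52 million years.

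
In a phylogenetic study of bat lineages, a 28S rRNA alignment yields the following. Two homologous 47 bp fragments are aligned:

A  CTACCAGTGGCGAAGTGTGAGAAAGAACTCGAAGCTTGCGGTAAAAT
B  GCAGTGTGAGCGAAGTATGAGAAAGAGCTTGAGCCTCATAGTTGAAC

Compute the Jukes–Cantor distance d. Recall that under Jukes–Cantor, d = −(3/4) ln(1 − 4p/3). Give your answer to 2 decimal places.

The sequences differ at 20 of 47 sites, so p = 20/47 ≈ 0.425532.
d = −(3/4) ln(1 − 4p/3) = −0.75 ln(1 − 0.567376) = −0.75 ln(0.432624)
  = −0.75 × (-0.837886) = 0.628415 substitutions/site.

0.63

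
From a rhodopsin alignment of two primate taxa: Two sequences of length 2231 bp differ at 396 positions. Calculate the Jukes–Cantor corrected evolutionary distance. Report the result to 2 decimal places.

p = 396/2231 ≈ 0.177499.
d = −(3/4) ln(1 − 4p/3) = −0.75 ln(1 − 0.236665) = −0.75 ln(0.763335)
  = −0.75 × (-0.270058) = 0.202544 substitutions/site.

0.20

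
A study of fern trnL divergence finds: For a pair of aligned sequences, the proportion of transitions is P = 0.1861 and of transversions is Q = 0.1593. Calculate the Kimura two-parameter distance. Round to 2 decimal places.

0.48

Under the Kimura two-parameter model, d = −½ ln(1 − 2P − Q) − ¼ ln(1 − 2Q).
1 − 2P − Q = 0.4685, giving −½ ln(0.4685) = 0.379110.
1 − 2Q = 0.6814, giving −¼ ln(0.6814) = 0.095901.
d = 0.379110 + 0.095901 = 0.475011.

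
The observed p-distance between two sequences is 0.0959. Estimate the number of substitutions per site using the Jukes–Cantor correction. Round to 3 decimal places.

0.103

d = −(3/4) ln(1 − 4p/3) = −0.75 ln(1 − 0.127867) = −0.75 ln(0.872133)
  = −0.75 × (-0.136813) = 0.102610 substitutions/site.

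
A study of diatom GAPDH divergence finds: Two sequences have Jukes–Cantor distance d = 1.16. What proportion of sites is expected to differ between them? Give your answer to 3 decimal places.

p = (3/4)(1 − e^(−4d/3)) = 0.75 × (1 − e^(-1.546667)) = 0.75 × (1 − 0.212957) = 0.590282.

0.590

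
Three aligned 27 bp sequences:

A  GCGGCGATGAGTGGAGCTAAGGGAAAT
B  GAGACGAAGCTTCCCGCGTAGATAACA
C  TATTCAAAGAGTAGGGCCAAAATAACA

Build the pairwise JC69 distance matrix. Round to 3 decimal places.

A–B: 14/27 sites differ → p ≈ 0.518519, d = −0.75 ln(1 − 0.691359) = 0.881682 ≈ 0.882.
A–C: 14/27 sites differ → p ≈ 0.518519, d = −0.75 ln(1 − 0.691359) = 0.881682 ≈ 0.882.
B–C: 12/27 sites differ → p ≈ 0.444444, d = −0.75 ln(1 − 0.592592) = 0.673455 ≈ 0.673.

d(A,B) = 0.882, d(A,C) = 0.882, d(B,C) = 0.673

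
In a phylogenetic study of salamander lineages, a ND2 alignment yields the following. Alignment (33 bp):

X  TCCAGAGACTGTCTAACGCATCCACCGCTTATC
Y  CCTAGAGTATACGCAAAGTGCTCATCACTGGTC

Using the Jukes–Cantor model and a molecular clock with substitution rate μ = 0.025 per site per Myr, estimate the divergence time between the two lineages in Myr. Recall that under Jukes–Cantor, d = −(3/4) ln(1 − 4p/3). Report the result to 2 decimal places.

17.42

The sequences differ at 17 of 33 sites, so p = 17/33 ≈ 0.515152.
d = −(3/4) ln(1 − 4p/3) = −0.75 ln(1 − 0.686869) = −0.75 ln(0.313131)
  = −0.75 × (-1.161134) = 0.870851 substitutions/site.
Under a molecular clock d = 2μt, so t = d/(2μ) = 0.870851 / (2 × 0.025) = 17.42 Myr.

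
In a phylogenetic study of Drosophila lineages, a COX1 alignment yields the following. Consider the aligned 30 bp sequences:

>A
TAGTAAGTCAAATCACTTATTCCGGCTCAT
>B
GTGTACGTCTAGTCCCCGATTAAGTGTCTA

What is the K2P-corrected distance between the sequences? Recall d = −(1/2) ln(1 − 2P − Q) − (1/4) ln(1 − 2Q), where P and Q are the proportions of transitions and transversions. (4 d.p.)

0.7834

Of 30 sites, 2 differences are transitions and 12 are transversions, so P = 2/30 ≈ 0.066667 and Q = 12/30 = 0.4.
Under the Kimura two-parameter model, d = −½ ln(1 − 2P − Q) − ¼ ln(1 − 2Q).
1 − 2P − Q = 0.466666, giving −½ ln(0.466666) = 0.381071.
1 − 2Q = 0.2, giving −¼ ln(0.2) = 0.402359.
d = 0.381071 + 0.402359 = 0.783430.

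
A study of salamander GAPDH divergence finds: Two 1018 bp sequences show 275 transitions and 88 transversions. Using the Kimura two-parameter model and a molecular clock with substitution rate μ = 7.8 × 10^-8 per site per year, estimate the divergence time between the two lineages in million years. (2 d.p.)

3.46

P = 275/1018 ≈ 0.270138 and Q = 88/1018 ≈ 0.086444.
Under the Kimura two-parameter model, d = −½ ln(1 − 2P − Q) − ¼ ln(1 − 2Q).
1 − 2P − Q = 0.37328, giving −½ ln(0.37328) = 0.492713.
1 − 2Q = 0.827112, giving −¼ ln(0.827112) = 0.047454.
d = 0.492713 + 0.047454 = 0.540167.
Under a molecular clock d = 2μt, so t = d/(2μ) = 0.540167 / (2 × 7.8 × 10^-8) = 3.46 million years.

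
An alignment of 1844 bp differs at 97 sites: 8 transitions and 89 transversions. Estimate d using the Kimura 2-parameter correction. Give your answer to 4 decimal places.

P = 8/1844 ≈ 0.004338 and Q = 89/1844 ≈ 0.048265.
Under the Kimura two-parameter model, d = −½ ln(1 − 2P − Q) − ¼ ln(1 − 2Q).
1 − 2P − Q = 0.943059, giving −½ ln(0.943059) = 0.029313.
1 − 2Q = 0.90347, giving −¼ ln(0.90347) = 0.025378.
d = 0.029313 + 0.025378 = 0.054691.

0.0547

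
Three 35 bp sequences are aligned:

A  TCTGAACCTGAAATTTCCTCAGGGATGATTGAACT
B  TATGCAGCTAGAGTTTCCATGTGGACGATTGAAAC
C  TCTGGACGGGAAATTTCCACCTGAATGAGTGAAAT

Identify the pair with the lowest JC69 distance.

A–B: 13/35 differ, p = 0.371, d = 0.513.
A–C: 9/35 differ, p = 0.257, d = 0.315.
B–C: 14/35 differ, p = 0.400, d = 0.572.
The smallest distance is between A and C.

A and C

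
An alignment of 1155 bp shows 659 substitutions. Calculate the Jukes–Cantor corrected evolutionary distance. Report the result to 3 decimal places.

p = 659/1155 ≈ 0.570563.
d = −(3/4) ln(1 − 4p/3) = −0.75 ln(1 − 0.760751) = −0.75 ln(0.239249)
  = −0.75 × (-1.430250) = 1.072688 substitutions/site.

1.073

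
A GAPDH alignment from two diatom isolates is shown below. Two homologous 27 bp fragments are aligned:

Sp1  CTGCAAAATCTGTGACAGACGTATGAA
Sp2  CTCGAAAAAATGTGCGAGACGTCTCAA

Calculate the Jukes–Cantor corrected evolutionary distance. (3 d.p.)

0.377

The sequences differ at 8 of 27 sites (3, 4, 9, 10, 15, 16, 23, 25), so p = 8/27 ≈ 0.296296.
d = −(3/4) ln(1 − 4p/3) = −0.75 ln(1 − 0.395061) = −0.75 ln(0.604939)
  = −0.75 × (-0.502628) = 0.376971 substitutions/site.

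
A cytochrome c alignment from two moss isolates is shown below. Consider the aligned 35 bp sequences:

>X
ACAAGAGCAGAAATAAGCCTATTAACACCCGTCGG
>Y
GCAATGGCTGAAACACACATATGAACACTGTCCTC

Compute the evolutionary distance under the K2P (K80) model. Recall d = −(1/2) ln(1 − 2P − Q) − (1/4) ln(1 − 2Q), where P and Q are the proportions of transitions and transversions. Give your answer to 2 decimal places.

0.64

Of 35 sites, 6 differences are transitions and 9 are transversions, so P = 6/35 ≈ 0.171429 and Q = 9/35 ≈ 0.257143.
Under the Kimura two-parameter model, d = −½ ln(1 − 2P − Q) − ¼ ln(1 − 2Q).
1 − 2P − Q = 0.399999, giving −½ ln(0.399999) = 0.458147.
1 − 2Q = 0.485714, giving −¼ ln(0.485714) = 0.180534.
d = 0.458147 + 0.180534 = 0.638681.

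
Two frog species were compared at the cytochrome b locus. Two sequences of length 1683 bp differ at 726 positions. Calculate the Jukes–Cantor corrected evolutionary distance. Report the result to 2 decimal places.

p = 726/1683 ≈ 0.431373.
d = −(3/4) ln(1 − 4p/3) = −0.75 ln(1 − 0.575164) = −0.75 ln(0.424836)
  = −0.75 × (-0.856052) = 0.642039 substitutions/site.

0.64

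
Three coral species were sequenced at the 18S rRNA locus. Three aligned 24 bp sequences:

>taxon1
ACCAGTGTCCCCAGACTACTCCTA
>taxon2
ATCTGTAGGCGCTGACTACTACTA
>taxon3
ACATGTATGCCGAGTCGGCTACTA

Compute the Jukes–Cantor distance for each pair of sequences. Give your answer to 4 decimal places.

d(taxon1,taxon2) = 0.4408, d(taxon1,taxon3) = 0.5199, d(taxon2,taxon3) = 0.5199

taxon1–taxon2: 8/24 sites differ → p ≈ 0.333333, d = −0.75 ln(1 − 0.444444) = 0.440839 ≈ 0.4408.
taxon1–taxon3: 9/24 sites differ → p = 0.375, d = −0.75 ln(1 − 0.5) = 0.519860 ≈ 0.5199.
taxon2–taxon3: 9/24 sites differ → p = 0.375, d = −0.75 ln(1 − 0.5) = 0.519860 ≈ 0.5199.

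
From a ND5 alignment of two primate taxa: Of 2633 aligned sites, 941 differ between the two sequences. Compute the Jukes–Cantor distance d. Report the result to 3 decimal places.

p = 941/2633 ≈ 0.357387.
d = −(3/4) ln(1 − 4p/3) = −0.75 ln(1 − 0.476516) = −0.75 ln(0.523484)
  = −0.75 × (-0.647249) = 0.485437 substitutions/site.

0.485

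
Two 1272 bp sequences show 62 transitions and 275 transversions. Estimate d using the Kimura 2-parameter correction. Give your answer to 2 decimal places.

P = 62/1272 ≈ 0.048742 and Q = 275/1272 ≈ 0.216195.
Under the Kimura two-parameter model, d = −½ ln(1 − 2P − Q) − ¼ ln(1 − 2Q).
1 − 2P − Q = 0.686321, giving −½ ln(0.686321) = 0.188205.
1 − 2Q = 0.56761, giving −¼ ln(0.56761) = 0.141580.
d = 0.188205 + 0.141580 = 0.329785.

0.33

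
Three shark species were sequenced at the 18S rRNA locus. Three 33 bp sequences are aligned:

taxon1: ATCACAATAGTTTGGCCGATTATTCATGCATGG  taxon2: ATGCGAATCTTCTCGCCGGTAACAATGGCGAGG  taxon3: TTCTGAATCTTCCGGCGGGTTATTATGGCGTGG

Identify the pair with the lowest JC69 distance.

taxon2 and taxon3

taxon1–taxon2: 16/33 differ, p = 0.485, d = 0.780.
taxon1–taxon3: 13/33 differ, p = 0.394, d = 0.559.
taxon2–taxon3: 10/33 differ, p = 0.303, d = 0.388.
The smallest distance is between taxon2 and taxon3.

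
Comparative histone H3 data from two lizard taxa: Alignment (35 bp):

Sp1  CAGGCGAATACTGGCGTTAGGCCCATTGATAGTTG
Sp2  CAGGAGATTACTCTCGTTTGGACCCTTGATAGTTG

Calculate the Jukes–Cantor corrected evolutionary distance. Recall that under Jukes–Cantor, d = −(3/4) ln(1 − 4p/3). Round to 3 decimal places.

0.233

The sequences differ at 7 of 35 sites (5, 8, 13, 14, 19, 22, 25), so p = 7/35 = 0.2.
d = −(3/4) ln(1 − 4p/3) = −0.75 ln(1 − 0.266667) = −0.75 ln(0.733333)
  = −0.75 × (-0.310155) = 0.232616 substitutions/site.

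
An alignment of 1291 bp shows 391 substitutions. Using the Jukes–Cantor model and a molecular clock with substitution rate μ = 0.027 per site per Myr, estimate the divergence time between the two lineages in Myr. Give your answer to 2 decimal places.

7.18

p = 391/1291 ≈ 0.302866.
d = −(3/4) ln(1 − 4p/3) = −0.75 ln(1 − 0.403821) = −0.75 ln(0.596179)
  = −0.75 × (-0.517214) = 0.387911 substitutions/site.
Under a molecular clock d = 2μt, so t = d/(2μ) = 0.387911 / (2 × 0.027) = 7.18 Myr.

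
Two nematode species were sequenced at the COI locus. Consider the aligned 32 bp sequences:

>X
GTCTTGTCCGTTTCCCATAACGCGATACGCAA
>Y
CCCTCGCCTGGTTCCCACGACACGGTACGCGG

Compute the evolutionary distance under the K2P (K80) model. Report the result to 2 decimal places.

Of 32 sites, 10 differences are transitions and 2 are transversions, so P = 10/32 = 0.3125 and Q = 2/32 = 0.0625.
Under the Kimura two-parameter model, d = −½ ln(1 − 2P − Q) − ¼ ln(1 − 2Q).
1 − 2P − Q = 0.3125, giving −½ ln(0.3125) = 0.581575.
1 − 2Q = 0.875, giving −¼ ln(0.875) = 0.033383.
d = 0.581575 + 0.033383 = 0.614958.

0.61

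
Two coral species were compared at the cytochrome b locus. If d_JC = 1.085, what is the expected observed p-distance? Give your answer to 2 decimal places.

0.57

p = (3/4)(1 − e^(−4d/3)) = 0.75 × (1 − e^(-1.446667)) = 0.75 × (1 − 0.235353) = 0.573485.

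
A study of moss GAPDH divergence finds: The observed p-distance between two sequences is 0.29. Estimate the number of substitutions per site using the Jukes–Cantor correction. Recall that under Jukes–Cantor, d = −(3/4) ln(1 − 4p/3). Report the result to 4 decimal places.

d = −(3/4) ln(1 − 4p/3) = −0.75 ln(1 − 0.386667) = −0.75 ln(0.613333)
  = −0.75 × (-0.488847) = 0.366635 substitutions/site.

0.3666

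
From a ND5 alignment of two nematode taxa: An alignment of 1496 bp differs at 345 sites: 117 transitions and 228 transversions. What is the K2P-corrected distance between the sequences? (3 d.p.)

0.276

P = 117/1496 ≈ 0.078209 and Q = 228/1496 ≈ 0.152406.
Under the Kimura two-parameter model, d = −½ ln(1 − 2P − Q) − ¼ ln(1 − 2Q).
1 − 2P − Q = 0.691176, giving −½ ln(0.691176) = 0.184680.
1 − 2Q = 0.695188, giving −¼ ln(0.695188) = 0.090893.
d = 0.184680 + 0.090893 = 0.275573.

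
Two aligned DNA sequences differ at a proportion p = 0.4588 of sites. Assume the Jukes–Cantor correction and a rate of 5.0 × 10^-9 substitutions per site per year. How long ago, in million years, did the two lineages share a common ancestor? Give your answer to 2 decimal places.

d = −(3/4) ln(1 − 4p/3) = −0.75 ln(1 − 0.611733) = −0.75 ln(0.388267)
  = −0.75 × (-0.946062) = 0.709547 substitutions/site.
Under a molecular clock d = 2μt, so t = d/(2μ) = 0.709547 / (2 × 5.0 × 10^-9) = 70.95 million years.

70.95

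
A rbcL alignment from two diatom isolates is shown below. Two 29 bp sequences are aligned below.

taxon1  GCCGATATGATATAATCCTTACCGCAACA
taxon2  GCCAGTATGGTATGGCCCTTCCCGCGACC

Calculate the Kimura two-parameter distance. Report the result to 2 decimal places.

0.44

Of 29 sites, 7 differences are transitions and 2 are transversions, so P = 7/29 ≈ 0.241379 and Q = 2/29 ≈ 0.068966.
Under the Kimura two-parameter model, d = −½ ln(1 − 2P − Q) − ¼ ln(1 − 2Q).
1 − 2P − Q = 0.448276, giving −½ ln(0.448276) = 0.401173.
1 − 2Q = 0.862068, giving −¼ ln(0.862068) = 0.037105.
d = 0.401173 + 0.037105 = 0.438278.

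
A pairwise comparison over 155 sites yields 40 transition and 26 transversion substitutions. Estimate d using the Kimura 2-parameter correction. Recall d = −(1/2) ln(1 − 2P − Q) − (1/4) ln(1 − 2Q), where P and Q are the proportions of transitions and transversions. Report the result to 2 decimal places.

P = 40/155 ≈ 0.258065 and Q = 26/155 ≈ 0.167742.
Under the Kimura two-parameter model, d = −½ ln(1 − 2P − Q) − ¼ ln(1 − 2Q).
1 − 2P − Q = 0.316128, giving −½ ln(0.316128) = 0.575804.
1 − 2Q = 0.664516, giving −¼ ln(0.664516) = 0.102174.
d = 0.575804 + 0.102174 = 0.677978.

0.68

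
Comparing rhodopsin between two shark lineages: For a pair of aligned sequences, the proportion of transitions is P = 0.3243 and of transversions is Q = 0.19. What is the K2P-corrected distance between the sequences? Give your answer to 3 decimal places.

1.031

Under the Kimura two-parameter model, d = −½ ln(1 − 2P − Q) − ¼ ln(1 − 2Q).
1 − 2P − Q = 0.1614, giving −½ ln(0.1614) = 0.911935.
1 − 2Q = 0.62, giving −¼ ln(0.62) = 0.119509.
d = 0.911935 + 0.119509 = 1.031444.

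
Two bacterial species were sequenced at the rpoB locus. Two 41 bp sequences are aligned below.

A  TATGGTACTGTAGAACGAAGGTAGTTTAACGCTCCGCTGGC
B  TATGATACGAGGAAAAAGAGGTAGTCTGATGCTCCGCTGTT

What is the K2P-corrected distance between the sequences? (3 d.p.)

Of 41 sites, 10 differences are transitions and 4 are transversions, so P = 10/41 ≈ 0.243902 and Q = 4/41 ≈ 0.097561.
Under the Kimura two-parameter model, d = −½ ln(1 − 2P − Q) − ¼ ln(1 − 2Q).
1 − 2P − Q = 0.414635, giving −½ ln(0.414635) = 0.440178.
1 − 2Q = 0.804878, giving −¼ ln(0.804878) = 0.054266.
d = 0.440178 + 0.054266 = 0.494444.

0.494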